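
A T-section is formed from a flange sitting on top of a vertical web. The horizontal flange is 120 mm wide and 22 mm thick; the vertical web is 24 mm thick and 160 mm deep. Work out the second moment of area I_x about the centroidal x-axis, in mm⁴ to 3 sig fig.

Treat the section as a set of non-overlapping primitives; coordinates are from the bounding-box lower-left.
Flange: 120 × 22, A = 2 640 mm², y = 171 mm, Ī = 106 480 mm⁴.
Web: 24 × 160, A = 3 840 mm², y = 80 mm, Ī = 8 192 000 mm⁴.
Centroid: ȳ = ΣA·y / ΣA = 117.07 mm.
Transfer each piece to the centroidal x-axis using Ī + A·d² with d = y − 117.07:
  flange: d = 53.926 mm → contributes +7 783 614 mm⁴
  web: d = -37.074 mm → contributes +13 470 030 mm⁴
Total I = 21 253 644 mm⁴.

I_x ≈ 2.13 × 10⁷ mm⁴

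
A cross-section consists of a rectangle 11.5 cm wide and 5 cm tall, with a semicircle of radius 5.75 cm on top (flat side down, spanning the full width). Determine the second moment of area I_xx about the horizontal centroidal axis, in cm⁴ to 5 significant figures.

I_xx ≈ 905.79 cm⁴

Split into non-overlapping primitives; take the origin at the lower-left of the bounding box.
Rectangular body: 11.5 × 5, A = 57.5 cm², y = 2.5 cm, Ī = 119.7917 cm⁴.
Semicircular cap: semicircle r = 5.75, A = 51.93445 cm², y = 7.440376 cm, Ī = 119.9785 cm⁴.
Centroid: ȳ = ΣA·y / ΣA = 4.844561 cm.
Transfer each piece to the horizontal centroidal axis using Ī + A·d² with d = y − 4.844561:
  rectangular body: d = -2.344561 cm → contributes +435.8671 cm⁴
  semicircular cap: d = 2.595815 cm → contributes +469.9262 cm⁴
Total I = 905.7933 cm⁴.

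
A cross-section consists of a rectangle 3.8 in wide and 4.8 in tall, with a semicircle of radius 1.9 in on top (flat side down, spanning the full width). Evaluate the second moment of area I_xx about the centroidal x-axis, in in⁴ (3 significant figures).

I_xx ≈ 80.9 in⁴

Split into non-overlapping primitives; take the origin at the lower-left of the bounding box.
Rectangular body: 3.8 × 4.8, A = 18.24 in², y = 2.4 in, Ī = 35.021 in⁴.
Semicircular cap: semicircle r = 1.9, A = 5.6706 in², y = 5.6064 in, Ī = 1.4304 in⁴.
Centroid: ȳ = ΣA·y / ΣA = 3.1604 in.
Transfer each piece to the centroidal x-axis using Ī + A·d² with d = y − 3.1604:
  rectangular body: d = -0.76042 in → contributes +45.568 in⁴
  semicircular cap: d = 2.446 in → contributes +35.356 in⁴
Total I = 80.924 in⁴.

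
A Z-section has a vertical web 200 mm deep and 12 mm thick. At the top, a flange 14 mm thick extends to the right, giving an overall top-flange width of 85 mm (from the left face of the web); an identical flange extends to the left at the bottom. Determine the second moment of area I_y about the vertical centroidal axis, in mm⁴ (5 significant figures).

I_y ≈ 4.6285 × 10⁶ mm⁴

Split into non-overlapping primitives; take the origin at the lower-left of the bounding box.
Web: 12 × 200, A = 2 400 mm², x = 79 mm, Ī = 28 800 mm⁴.
Top flange (beyond web): 73 × 14, A = 1 022 mm², x = 121.5 mm, Ī = 453853.2 mm⁴.
Bottom flange (beyond web): 73 × 14, A = 1 022 mm², x = 36.5 mm, Ī = 453853.2 mm⁴.
Centroid: x̄ = ΣA·x / ΣA = 79 mm.
Transfer each piece to the vertical centroidal axis using Ī + A·d² with d = x − 79:
  web: d = 0 mm → contributes +28 800 mm⁴
  top flange (beyond web): d = 42.5 mm → contributes +2 299 841 mm⁴
  bottom flange (beyond web): d = -42.5 mm → contributes +2 299 841 mm⁴
Total I = 4 628 481 mm⁴.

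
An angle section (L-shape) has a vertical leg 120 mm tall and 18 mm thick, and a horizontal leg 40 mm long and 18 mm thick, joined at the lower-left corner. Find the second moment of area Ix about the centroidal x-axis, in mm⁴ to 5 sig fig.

Ix ≈ 3.4731 × 10⁶ mm⁴

Split into non-overlapping primitives; take the origin at the lower-left of the bounding box.
Vertical leg: 18 × 120, A = 2 160 mm², y = 60 mm, Ī = 2 592 000 mm⁴.
Horizontal leg (remainder): 22 × 18, A = 396 mm², y = 9 mm, Ī = 10 692 mm⁴.
Centroid: ȳ = ΣA·y / ΣA = 52.09859 mm.
Transfer each piece to the centroidal x-axis using Ī + A·d² with d = y − 52.09859:
  vertical leg: d = 7.901408 mm → contributes +2 726 854 mm⁴
  horizontal leg (remainder): d = -43.09859 mm → contributes +746257.5 mm⁴
Total I = 3 473 111 mm⁴.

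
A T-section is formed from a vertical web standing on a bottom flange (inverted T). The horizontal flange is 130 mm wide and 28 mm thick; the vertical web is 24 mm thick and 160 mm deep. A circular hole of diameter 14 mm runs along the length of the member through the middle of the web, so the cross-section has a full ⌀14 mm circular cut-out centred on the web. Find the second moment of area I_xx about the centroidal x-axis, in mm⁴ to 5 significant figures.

I_xx ≈ 2.4611 × 10⁷ mm⁴

Decompose the section into non-overlapping parts with the origin at the bottom-left of its bounding rectangle.
Flange: 130 × 28, A = 3 640 mm², y = 14 mm, Ī = 237813.3 mm⁴.
Web: 24 × 160, A = 3 840 mm², y = 108 mm, Ī = 8 192 000 mm⁴.
Hole (subtracted): ⌀14, A = 153.938 mm², y = 108 mm, Ī = 1885.741 mm⁴.
Centroid: ȳ = ΣA·y / ΣA = 61.29551 mm.
Transfer each piece to the centroidal x-axis using Ī + A·d² with d = y − 61.29551:
  flange: d = -47.29551 mm → contributes +8 380 002 mm⁴
  web: d = 46.70449 mm → contributes +16 568 229 mm⁴
  hole: d = 46.70449 mm → contributes −337672.3 mm⁴
Total I = 24 610 559 mm⁴.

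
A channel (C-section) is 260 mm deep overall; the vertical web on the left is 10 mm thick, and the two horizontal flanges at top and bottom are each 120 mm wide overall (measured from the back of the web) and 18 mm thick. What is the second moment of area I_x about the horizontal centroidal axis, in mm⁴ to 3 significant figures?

I_x ≈ 7.27 × 10⁷ mm⁴

Treat the section as a set of non-overlapping primitives; coordinates are from the bounding-box lower-left.
Web: 10 × 260, A = 2 600 mm², y = 130 mm, Ī = 14 646 667 mm⁴.
Top flange (beyond web): 110 × 18, A = 1 980 mm², y = 251 mm, Ī = 53 460 mm⁴.
Bottom flange (beyond web): 110 × 18, A = 1 980 mm², y = 9 mm, Ī = 53 460 mm⁴.
By symmetry the centroid is at mid-height, ȳ = 130 mm.
Transfer each piece to the horizontal centroidal axis using Ī + A·d² with d = y − 130:
  web: d = 0 mm → contributes +14 646 667 mm⁴
  top flange (beyond web): d = 121 mm → contributes +29 042 640 mm⁴
  bottom flange (beyond web): d = -121 mm → contributes +29 042 640 mm⁴
Total I = 72 731 947 mm⁴.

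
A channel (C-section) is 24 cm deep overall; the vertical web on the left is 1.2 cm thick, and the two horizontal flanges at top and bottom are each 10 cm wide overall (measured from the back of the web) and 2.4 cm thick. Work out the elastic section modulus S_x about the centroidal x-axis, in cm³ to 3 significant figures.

S_x ≈ 527 cm³

Treat the section as a set of non-overlapping primitives; coordinates are from the bounding-box lower-left.
Web: 1.2 × 24, A = 28.8 cm², y = 12 cm, Ī = 1382.4 cm⁴.
Top flange (beyond web): 8.8 × 2.4, A = 21.12 cm², y = 22.8 cm, Ī = 10.138 cm⁴.
Bottom flange (beyond web): 8.8 × 2.4, A = 21.12 cm², y = 1.2 cm, Ī = 10.138 cm⁴.
By symmetry the centroid is at mid-height, ȳ = 12 cm.
Transfer each piece to the centroidal x-axis using Ī + A·d² with d = y − 12:
  web: d = 0 cm → contributes +1382.4 cm⁴
  top flange (beyond web): d = 10.8 cm → contributes +2473.6 cm⁴
  bottom flange (beyond web): d = -10.8 cm → contributes +2473.6 cm⁴
Total I = 6329.5 cm⁴.
Extreme fibre distance c = 12 cm; S = I/c = 527.46 cm³.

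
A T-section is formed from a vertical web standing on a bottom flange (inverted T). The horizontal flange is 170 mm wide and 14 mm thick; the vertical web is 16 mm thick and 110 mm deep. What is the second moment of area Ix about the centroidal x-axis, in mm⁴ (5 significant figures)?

Ix ≈ 5.7029 × 10⁶ mm⁴

Break the section into simple shapes (no overlaps), measuring from the bottom-left corner of the bounding box.
Flange: 170 × 14, A = 2 380 mm², y = 7 mm, Ī = 38873.33 mm⁴.
Web: 16 × 110, A = 1 760 mm², y = 69 mm, Ī = 1 774 667 mm⁴.
Centroid: ȳ = ΣA·y / ΣA = 33.35749 mm.
Transfer each piece to the centroidal x-axis using Ī + A·d² with d = y − 33.35749:
  flange: d = -26.35749 mm → contributes +1 692 300 mm⁴
  web: d = 35.64251 mm → contributes +4 010 551 mm⁴
Total I = 5 702 851 mm⁴.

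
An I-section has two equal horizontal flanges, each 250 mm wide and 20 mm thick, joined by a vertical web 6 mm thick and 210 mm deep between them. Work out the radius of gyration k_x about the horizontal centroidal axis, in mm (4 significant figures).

k_x ≈ 110.4 mm

Break the section into simple shapes (no overlaps), measuring from the bottom-left corner of the bounding box.
Bottom flange: 250 × 20, A = 5 000 mm², y = 10 mm, Ī = 166 667 mm⁴.
Web: 6 × 210, A = 1 260 mm², y = 125 mm, Ī = 4 630 500 mm⁴.
Top flange: 250 × 20, A = 5 000 mm², y = 240 mm, Ī = 166 667 mm⁴.
By symmetry the centroid is at mid-height, ȳ = 125 mm.
Transfer each piece to the horizontal centroidal axis using Ī + A·d² with d = y − 125:
  bottom flange: d = -115 mm → contributes +66 291 667 mm⁴
  web: d = 0 mm → contributes +4 630 500 mm⁴
  top flange: d = 115 mm → contributes +66 291 667 mm⁴
Total I = 137 213 833 mm⁴.
Radius of gyration: k = √(I/A) = √(137 213 833 / 11 260) = 110.39 mm.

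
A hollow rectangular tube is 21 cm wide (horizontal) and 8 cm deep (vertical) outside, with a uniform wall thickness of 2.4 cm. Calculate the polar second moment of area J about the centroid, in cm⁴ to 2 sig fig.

J ≈ 5900 cm⁴

Decompose the section into non-overlapping parts with the origin at the bottom-left of its bounding rectangle.
Outer rectangle: 21 × 8, A = 168 cm², y = 4 cm, Ī = 896 cm⁴.
Inner void (subtracted): 16.2 × 3.2, A = 51.84 cm², y = 4 cm, Ī = 44.24 cm⁴.
By symmetry the centroid is at mid-height, ȳ = 4 cm.
All pieces are centred on the centroidal x-axis, so I = ΣĪ (holes subtracted) = 851.8 cm⁴.
Repeating about the centroidal y-axis gives I_y = 5 040 cm⁴.
Polar second moment: J = I_x + I_y = 5 892 cm⁴.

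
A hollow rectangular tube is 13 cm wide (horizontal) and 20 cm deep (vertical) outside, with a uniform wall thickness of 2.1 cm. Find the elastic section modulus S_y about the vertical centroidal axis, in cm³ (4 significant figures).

Split into non-overlapping primitives; take the origin at the lower-left of the bounding box.
Outer rectangle: 13 × 20, A = 260 cm², x = 6.5 cm, Ī = 3661.67 cm⁴.
Inner void (subtracted): 8.8 × 15.8, A = 139.04 cm², x = 6.5 cm, Ī = 897.271 cm⁴.
By symmetry the centroid is at mid-width, x̄ = 6.5 cm.
All pieces are centred on the vertical centroidal axis, so I = ΣĪ (holes subtracted) = 2764.4 cm⁴.
Extreme fibre distance c = 6.5 cm; S = I/c = 425.292 cm³.

S_y ≈ 425.3 cm³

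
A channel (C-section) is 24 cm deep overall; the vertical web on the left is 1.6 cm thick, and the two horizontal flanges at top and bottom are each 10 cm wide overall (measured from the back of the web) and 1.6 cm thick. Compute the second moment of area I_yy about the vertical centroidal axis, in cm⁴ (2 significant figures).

I_yy ≈ 560 cm⁴

Split into non-overlapping primitives; take the origin at the lower-left of the bounding box.
Web: 1.6 × 24, A = 38.4 cm², x = 0.8 cm, Ī = 8.192 cm⁴.
Top flange (beyond web): 8.4 × 1.6, A = 13.44 cm², x = 5.8 cm, Ī = 79.03 cm⁴.
Bottom flange (beyond web): 8.4 × 1.6, A = 13.44 cm², x = 5.8 cm, Ī = 79.03 cm⁴.
Centroid: x̄ = ΣA·x / ΣA = 2.859 cm.
Transfer each piece to the vertical centroidal axis using Ī + A·d² with d = x − 2.859:
  web: d = -2.059 cm → contributes +171 cm⁴
  top flange (beyond web): d = 2.941 cm → contributes +195.3 cm⁴
  bottom flange (beyond web): d = 2.941 cm → contributes +195.3 cm⁴
Total I = 561.5 cm⁴.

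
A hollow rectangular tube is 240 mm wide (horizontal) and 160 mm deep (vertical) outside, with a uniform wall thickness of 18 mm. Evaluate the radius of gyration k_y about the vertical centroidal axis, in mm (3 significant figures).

Split into non-overlapping primitives; take the origin at the lower-left of the bounding box.
Outer rectangle: 240 × 160, A = 38 400 mm², x = 120 mm, Ī = 184 320 000 mm⁴.
Inner void (subtracted): 204 × 124, A = 25 296 mm², x = 120 mm, Ī = 87 726 528 mm⁴.
By symmetry the centroid is at mid-width, x̄ = 120 mm.
All pieces are centred on the vertical centroidal axis, so I = ΣĪ (holes subtracted) = 96 593 472 mm⁴.
Radius of gyration: k = √(I/A) = √(96 593 472 / 13 104) = 85.856 mm.

k_y ≈ 85.9 mm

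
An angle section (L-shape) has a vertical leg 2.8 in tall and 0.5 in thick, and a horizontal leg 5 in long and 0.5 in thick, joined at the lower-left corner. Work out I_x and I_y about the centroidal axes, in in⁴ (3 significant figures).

I_x ≈ 2.10 in⁴, I_y ≈ 9.22 in⁴

Break the section into simple shapes (no overlaps), measuring from the bottom-left corner of the bounding box.
Vertical leg: 0.5 × 2.8, A = 1.4 in², y = 1.4 in, Ī = 0.91467 in⁴.
Horizontal leg (remainder): 4.5 × 0.5, A = 2.25 in², y = 0.25 in, Ī = 0.046875 in⁴.
Centroid: ȳ = ΣA·y / ΣA = 0.6911 in.
Transfer each piece to the centroidal x-axis using Ī + A·d² with d = y − 0.6911:
  vertical leg: d = 0.7089 in → contributes +1.6182 in⁴
  horizontal leg (remainder): d = -0.4411 in → contributes +0.48465 in⁴
Total I = 2.1029 in⁴.
For the y-axis: x̄ = 1.7911 in.
Repeating about the centroidal y-axis gives I_y = 9.2199 in⁴.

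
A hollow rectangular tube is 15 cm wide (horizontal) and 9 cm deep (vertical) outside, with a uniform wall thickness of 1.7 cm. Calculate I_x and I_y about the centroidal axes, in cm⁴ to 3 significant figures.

Treat the section as a set of non-overlapping primitives; coordinates are from the bounding-box lower-left.
Outer rectangle: 15 × 9, A = 135 cm², y = 4.5 cm, Ī = 911.25 cm⁴.
Inner void (subtracted): 11.6 × 5.6, A = 64.96 cm², y = 4.5 cm, Ī = 169.76 cm⁴.
By symmetry the centroid is at mid-height, ȳ = 4.5 cm.
All pieces are centred on the centroidal x-axis, so I = ΣĪ (holes subtracted) = 741.49 cm⁴.
Repeating about the centroidal y-axis gives I_y = 1802.8 cm⁴.

I_x ≈ 741 cm⁴, I_y ≈ 1800 cm⁴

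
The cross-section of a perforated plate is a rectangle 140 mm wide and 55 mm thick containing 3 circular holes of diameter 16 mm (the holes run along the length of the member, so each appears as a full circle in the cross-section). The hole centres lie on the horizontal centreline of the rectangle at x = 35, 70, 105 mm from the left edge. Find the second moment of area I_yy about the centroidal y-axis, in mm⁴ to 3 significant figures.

Split into non-overlapping primitives; take the origin at the lower-left of the bounding box.
Plate: 140 × 55, A = 7 700 mm², x = 70 mm, Ī = 12 576 667 mm⁴.
Hole 1 (subtracted): ⌀16, A = 201.06 mm², x = 35 mm, Ī = 3 217 mm⁴.
Hole 2 (subtracted): ⌀16, A = 201.06 mm², x = 70 mm, Ī = 3 217 mm⁴.
Hole 3 (subtracted): ⌀16, A = 201.06 mm², x = 105 mm, Ī = 3 217 mm⁴.
By symmetry the centroid is at mid-width, x̄ = 70 mm.
Transfer each piece to the centroidal y-axis using Ī + A·d² with d = x − 70:
  plate: d = 0 mm → contributes +12 576 667 mm⁴
  hole 1: d = -35 mm → contributes −249 518 mm⁴
  hole 2: d = 0 mm → contributes −3 217 mm⁴
  hole 3: d = 35 mm → contributes −249 518 mm⁴
Total I = 12 074 414 mm⁴.

I_yy ≈ 1.21 × 10⁷ mm⁴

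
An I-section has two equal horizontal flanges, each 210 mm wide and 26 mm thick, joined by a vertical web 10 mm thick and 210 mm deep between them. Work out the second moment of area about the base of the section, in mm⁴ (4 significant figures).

I_base ≈ 3.838 × 10⁸ mm⁴

Decompose the section into non-overlapping parts with the origin at the bottom-left of its bounding rectangle.
Bottom flange: 210 × 26, A = 5 460 mm², y = 13 mm, Ī = 307 580 mm⁴.
Web: 10 × 210, A = 2 100 mm², y = 131 mm, Ī = 7 717 500 mm⁴.
Top flange: 210 × 26, A = 5 460 mm², y = 249 mm, Ī = 307 580 mm⁴.
Transfer each piece to the bottom edge using Ī + A·d² with d = y − 0:
  bottom flange: d = 13 mm → contributes +1 230 320 mm⁴
  web: d = 131 mm → contributes +43 755 600 mm⁴
  top flange: d = 249 mm → contributes +338 833 040 mm⁴
Total I = 383 818 960 mm⁴.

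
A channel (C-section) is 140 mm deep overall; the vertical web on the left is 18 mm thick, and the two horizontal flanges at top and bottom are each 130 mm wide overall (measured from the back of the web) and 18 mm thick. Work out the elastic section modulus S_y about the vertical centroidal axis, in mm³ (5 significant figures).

Break the section into simple shapes (no overlaps), measuring from the bottom-left corner of the bounding box.
Web: 18 × 140, A = 2 520 mm², x = 9 mm, Ī = 68 040 mm⁴.
Top flange (beyond web): 112 × 18, A = 2 016 mm², x = 74 mm, Ī = 2 107 392 mm⁴.
Bottom flange (beyond web): 112 × 18, A = 2 016 mm², x = 74 mm, Ī = 2 107 392 mm⁴.
Centroid: x̄ = ΣA·x / ΣA = 49 mm.
Transfer each piece to the vertical centroidal axis using Ī + A·d² with d = x − 49:
  web: d = -40 mm → contributes +4 100 040 mm⁴
  top flange (beyond web): d = 25 mm → contributes +3 367 392 mm⁴
  bottom flange (beyond web): d = 25 mm → contributes +3 367 392 mm⁴
Total I = 10 834 824 mm⁴.
Extreme fibre distance c = 81 mm; S = I/c = 133763.3 mm³.

S_y ≈ 1.3376 × 10⁵ mm³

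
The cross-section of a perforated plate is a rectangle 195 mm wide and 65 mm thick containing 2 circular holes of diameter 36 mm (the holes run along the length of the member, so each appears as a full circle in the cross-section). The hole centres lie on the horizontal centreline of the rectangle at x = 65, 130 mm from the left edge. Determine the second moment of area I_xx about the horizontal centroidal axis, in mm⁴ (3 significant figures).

Break the section into simple shapes (no overlaps), measuring from the bottom-left corner of the bounding box.
Plate: 195 × 65, A = 12 675 mm², y = 32.5 mm, Ī = 4 462 656 mm⁴.
Hole 1 (subtracted): ⌀36, A = 1017.9 mm², y = 32.5 mm, Ī = 82 448 mm⁴.
Hole 2 (subtracted): ⌀36, A = 1017.9 mm², y = 32.5 mm, Ī = 82 448 mm⁴.
By symmetry the centroid is at mid-height, ȳ = 32.5 mm.
All pieces are centred on the horizontal centroidal axis, so I = ΣĪ (holes subtracted) = 4 297 760 mm⁴.

I_xx ≈ 4.30 × 10⁶ mm⁴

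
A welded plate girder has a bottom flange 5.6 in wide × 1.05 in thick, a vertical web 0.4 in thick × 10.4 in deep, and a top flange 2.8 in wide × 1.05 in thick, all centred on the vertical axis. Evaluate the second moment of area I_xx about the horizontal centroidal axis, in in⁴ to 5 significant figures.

Treat the section as a set of non-overlapping primitives; coordinates are from the bounding-box lower-left.
Bottom plate: 5.6 × 1.05, A = 5.88 in², y = 0.525 in, Ī = 0.540225 in⁴.
Web plate: 0.4 × 10.4, A = 4.16 in², y = 6.25 in, Ī = 37.49547 in⁴.
Top plate: 2.8 × 1.05, A = 2.94 in², y = 11.975 in, Ī = 0.2701125 in⁴.
Centroid: ȳ = ΣA·y / ΣA = 4.953274 in.
Transfer each piece to the horizontal centroidal axis using Ī + A·d² with d = y − 4.953274:
  bottom plate: d = -4.428274 in → contributes +115.8447 in⁴
  web plate: d = 1.296726 in → contributes +44.4905 in⁴
  top plate: d = 7.021726 in → contributes +145.2257 in⁴
Total I = 305.561 in⁴.

I_xx ≈ 305.56 in⁴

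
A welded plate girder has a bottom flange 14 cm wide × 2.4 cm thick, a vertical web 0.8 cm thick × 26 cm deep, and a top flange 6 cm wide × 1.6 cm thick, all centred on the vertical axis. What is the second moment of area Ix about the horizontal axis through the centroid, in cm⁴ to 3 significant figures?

Ix ≈ 7940 cm⁴

Break the section into simple shapes (no overlaps), measuring from the bottom-left corner of the bounding box.
Bottom plate: 14 × 2.4, A = 33.6 cm², y = 1.2 cm, Ī = 16.128 cm⁴.
Web plate: 0.8 × 26, A = 20.8 cm², y = 15.4 cm, Ī = 1171.7 cm⁴.
Top plate: 6 × 1.6, A = 9.6 cm², y = 29.2 cm, Ī = 2.048 cm⁴.
Centroid: ȳ = ΣA·y / ΣA = 10.015 cm.
Transfer each piece to the horizontal axis through the centroid using Ī + A·d² with d = y − 10.015:
  bottom plate: d = -8.815 cm → contributes +2 627 cm⁴
  web plate: d = 5.385 cm → contributes +1774.9 cm⁴
  top plate: d = 19.185 cm → contributes +3535.5 cm⁴
Total I = 7937.4 cm⁴.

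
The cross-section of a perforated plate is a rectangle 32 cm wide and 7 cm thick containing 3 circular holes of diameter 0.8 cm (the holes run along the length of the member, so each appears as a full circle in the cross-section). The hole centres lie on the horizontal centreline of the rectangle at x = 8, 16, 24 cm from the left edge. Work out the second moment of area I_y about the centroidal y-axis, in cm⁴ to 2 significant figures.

Decompose the section into non-overlapping parts with the origin at the bottom-left of its bounding rectangle.
Plate: 32 × 7, A = 224 cm², x = 16 cm, Ī = 19 115 cm⁴.
Hole 1 (subtracted): ⌀0.8, A = 0.5027 cm², x = 8 cm, Ī = 0.02011 cm⁴.
Hole 2 (subtracted): ⌀0.8, A = 0.5027 cm², x = 16 cm, Ī = 0.02011 cm⁴.
Hole 3 (subtracted): ⌀0.8, A = 0.5027 cm², x = 24 cm, Ī = 0.02011 cm⁴.
By symmetry the centroid is at mid-width, x̄ = 16 cm.
Transfer each piece to the centroidal y-axis using Ī + A·d² with d = x − 16:
  plate: d = 0 cm → contributes +19 115 cm⁴
  hole 1: d = -8 cm → contributes −32.19 cm⁴
  hole 2: d = 0 cm → contributes −0.02011 cm⁴
  hole 3: d = 8 cm → contributes −32.19 cm⁴
Total I = 19 050 cm⁴.

I_y ≈ 1.9 × 10⁴ cm⁴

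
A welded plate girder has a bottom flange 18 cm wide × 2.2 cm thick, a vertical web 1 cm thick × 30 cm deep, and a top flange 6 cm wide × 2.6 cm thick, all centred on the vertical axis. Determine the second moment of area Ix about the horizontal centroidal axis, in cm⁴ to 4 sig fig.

Ix ≈ 1.496 × 10⁴ cm⁴

Treat the section as a set of non-overlapping primitives; coordinates are from the bounding-box lower-left.
Bottom plate: 18 × 2.2, A = 39.6 cm², y = 1.1 cm, Ī = 15.972 cm⁴.
Web plate: 1 × 30, A = 30 cm², y = 17.2 cm, Ī = 2 250 cm⁴.
Top plate: 6 × 2.6, A = 15.6 cm², y = 33.5 cm, Ī = 8.788 cm⁴.
Centroid: ȳ = ΣA·y / ΣA = 12.7014 cm.
Transfer each piece to the horizontal centroidal axis using Ī + A·d² with d = y − 12.7014:
  bottom plate: d = -11.6014 cm → contributes +5345.84 cm⁴
  web plate: d = 4.49859 cm → contributes +2857.12 cm⁴
  top plate: d = 20.7986 cm → contributes +6757.06 cm⁴
Total I = 14 960 cm⁴.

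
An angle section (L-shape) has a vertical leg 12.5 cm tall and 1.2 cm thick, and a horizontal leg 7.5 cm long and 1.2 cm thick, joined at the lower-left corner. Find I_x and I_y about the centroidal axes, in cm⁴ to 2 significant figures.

Split into non-overlapping primitives; take the origin at the lower-left of the bounding box.
Vertical leg: 1.2 × 12.5, A = 15 cm², y = 6.25 cm, Ī = 195.3 cm⁴.
Horizontal leg (remainder): 6.3 × 1.2, A = 7.56 cm², y = 0.6 cm, Ī = 0.9072 cm⁴.
Centroid: ȳ = ΣA·y / ΣA = 4.357 cm.
Transfer each piece to the centroidal x-axis using Ī + A·d² with d = y − 4.357:
  vertical leg: d = 1.893 cm → contributes +249.1 cm⁴
  horizontal leg (remainder): d = -3.757 cm → contributes +107.6 cm⁴
Total I = 356.7 cm⁴.
For the y-axis: x̄ = 1.857 cm.
Repeating about the centroidal y-axis gives I_y = 97.49 cm⁴.

I_x ≈ 360 cm⁴, I_y ≈ 97 cm⁴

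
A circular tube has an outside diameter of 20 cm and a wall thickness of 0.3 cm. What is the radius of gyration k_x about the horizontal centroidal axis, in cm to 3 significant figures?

k_x ≈ 6.97 cm

Break the section into simple shapes (no overlaps), measuring from the bottom-left corner of the bounding box.
Outer circle: ⌀20, A = 314.16 cm², y = 10 cm, Ī = 7 854 cm⁴.
Bore (subtracted): ⌀19.4, A = 295.59 cm², y = 10 cm, Ī = 6953.1 cm⁴.
By symmetry the centroid is at mid-height, ȳ = 10 cm.
All pieces are centred on the horizontal centroidal axis, so I = ΣĪ (holes subtracted) = 900.91 cm⁴.
Radius of gyration: k = √(I/A) = √(900.91 / 18.567) = 6.9658 cm.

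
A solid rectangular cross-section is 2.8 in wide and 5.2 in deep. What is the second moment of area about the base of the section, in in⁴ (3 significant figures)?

The section: 2.8 × 5.2, A = 14.56 in², y = 2.6 in, Ī = 32.809 in⁴.
Transfer it to the bottom edge using Ī + A·d² with d = y − 0:
  the section: d = 2.6 in → contributes +131.23 in⁴
Total I = 131.23 in⁴.

I_base ≈ 131 in⁴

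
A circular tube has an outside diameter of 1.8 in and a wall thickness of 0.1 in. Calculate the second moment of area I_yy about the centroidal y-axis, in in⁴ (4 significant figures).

Split into non-overlapping primitives; take the origin at the lower-left of the bounding box.
Outer circle: ⌀1.8, A = 2.54469 in², x = 0.9 in, Ī = 0.5153 in⁴.
Bore (subtracted): ⌀1.6, A = 2.01062 in², x = 0.9 in, Ī = 0.321699 in⁴.
By symmetry the centroid is at mid-width, x̄ = 0.9 in.
All pieces are centred on the centroidal y-axis, so I = ΣĪ (holes subtracted) = 0.193601 in⁴.

I_yy ≈ 0.1936 in⁴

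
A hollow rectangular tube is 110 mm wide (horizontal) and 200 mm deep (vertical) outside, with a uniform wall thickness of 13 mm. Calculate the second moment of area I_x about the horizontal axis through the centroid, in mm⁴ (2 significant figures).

Decompose the section into non-overlapping parts with the origin at the bottom-left of its bounding rectangle.
Outer rectangle: 110 × 200, A = 22 000 mm², y = 100 mm, Ī = 73 333 333 mm⁴.
Inner void (subtracted): 84 × 174, A = 14 616 mm², y = 100 mm, Ī = 36 876 168 mm⁴.
By symmetry the centroid is at mid-height, ȳ = 100 mm.
All pieces are centred on the horizontal axis through the centroid, so I = ΣĪ (holes subtracted) = 36 457 165 mm⁴.

I_x ≈ 3.6 × 10⁷ mm⁴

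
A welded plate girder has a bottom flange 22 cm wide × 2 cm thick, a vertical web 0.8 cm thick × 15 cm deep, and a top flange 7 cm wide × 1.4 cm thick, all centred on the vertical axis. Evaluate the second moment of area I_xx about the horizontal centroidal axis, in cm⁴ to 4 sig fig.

I_xx ≈ 2769 cm⁴

Decompose the section into non-overlapping parts with the origin at the bottom-left of its bounding rectangle.
Bottom plate: 22 × 2, A = 44 cm², y = 1 cm, Ī = 14.6667 cm⁴.
Web plate: 0.8 × 15, A = 12 cm², y = 9.5 cm, Ī = 225 cm⁴.
Top plate: 7 × 1.4, A = 9.8 cm², y = 17.7 cm, Ī = 1.60067 cm⁴.
Centroid: ȳ = ΣA·y / ΣA = 5.03739 cm.
Transfer each piece to the horizontal centroidal axis using Ī + A·d² with d = y − 5.03739:
  bottom plate: d = -4.03739 cm → contributes +731.888 cm⁴
  web plate: d = 4.46261 cm → contributes +463.979 cm⁴
  top plate: d = 12.6626 cm → contributes +1572.95 cm⁴
Total I = 2768.82 cm⁴.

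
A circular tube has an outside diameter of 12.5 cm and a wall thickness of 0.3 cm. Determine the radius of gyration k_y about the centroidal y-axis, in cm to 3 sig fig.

k_y ≈ 4.31 cm

Decompose the section into non-overlapping parts with the origin at the bottom-left of its bounding rectangle.
Outer circle: ⌀12.5, A = 122.72 cm², x = 6.25 cm, Ī = 1198.4 cm⁴.
Bore (subtracted): ⌀11.9, A = 111.22 cm², x = 6.25 cm, Ī = 984.37 cm⁴.
By symmetry the centroid is at mid-width, x̄ = 6.25 cm.
All pieces are centred on the centroidal y-axis, so I = ΣĪ (holes subtracted) = 214.05 cm⁴.
Radius of gyration: k = √(I/A) = √(214.05 / 11.498) = 4.3147 cm.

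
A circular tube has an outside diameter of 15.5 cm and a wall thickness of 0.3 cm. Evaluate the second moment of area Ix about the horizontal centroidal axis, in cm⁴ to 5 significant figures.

Ix ≈ 413.89 cm⁴

Break the section into simple shapes (no overlaps), measuring from the bottom-left corner of the bounding box.
Outer circle: ⌀15.5, A = 188.6919 cm², y = 7.75 cm, Ī = 2833.327 cm⁴.
Bore (subtracted): ⌀14.9, A = 174.3662 cm², y = 7.75 cm, Ī = 2419.441 cm⁴.
By symmetry the centroid is at mid-height, ȳ = 7.75 cm.
All pieces are centred on the horizontal centroidal axis, so I = ΣĪ (holes subtracted) = 413.8863 cm⁴.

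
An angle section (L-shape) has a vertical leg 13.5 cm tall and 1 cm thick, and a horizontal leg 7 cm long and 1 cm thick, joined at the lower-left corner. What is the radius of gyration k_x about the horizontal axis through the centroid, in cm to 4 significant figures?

Break the section into simple shapes (no overlaps), measuring from the bottom-left corner of the bounding box.
Vertical leg: 1 × 13.5, A = 13.5 cm², y = 6.75 cm, Ī = 205.031 cm⁴.
Horizontal leg (remainder): 6 × 1, A = 6 cm², y = 0.5 cm, Ī = 0.5 cm⁴.
Centroid: ȳ = ΣA·y / ΣA = 4.82692 cm.
Transfer each piece to the horizontal axis through the centroid using Ī + A·d² with d = y − 4.82692:
  vertical leg: d = 1.92308 cm → contributes +254.957 cm⁴
  horizontal leg (remainder): d = -4.32692 cm → contributes +112.834 cm⁴
Total I = 367.791 cm⁴.
Radius of gyration: k = √(I/A) = √(367.791 / 19.5) = 4.34293 cm.

k_x ≈ 4.343 cm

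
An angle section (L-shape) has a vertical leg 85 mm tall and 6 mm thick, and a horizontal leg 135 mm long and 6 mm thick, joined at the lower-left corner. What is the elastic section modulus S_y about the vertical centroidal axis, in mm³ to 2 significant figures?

S_y ≈ 2.7 × 10⁴ mm³

Split into non-overlapping primitives; take the origin at the lower-left of the bounding box.
Vertical leg: 6 × 85, A = 510 mm², x = 3 mm, Ī = 1 530 mm⁴.
Horizontal leg (remainder): 129 × 6, A = 774 mm², x = 70.5 mm, Ī = 1 073 345 mm⁴.
Centroid: x̄ = ΣA·x / ΣA = 43.69 mm.
Transfer each piece to the vertical centroidal axis using Ī + A·d² with d = x − 43.69:
  vertical leg: d = -40.69 mm → contributes +845 894 mm⁴
  horizontal leg (remainder): d = 26.81 mm → contributes +1 629 708 mm⁴
Total I = 2 475 602 mm⁴.
Extreme fibre distance c = 91.31 mm; S = I/c = 27 112 mm³.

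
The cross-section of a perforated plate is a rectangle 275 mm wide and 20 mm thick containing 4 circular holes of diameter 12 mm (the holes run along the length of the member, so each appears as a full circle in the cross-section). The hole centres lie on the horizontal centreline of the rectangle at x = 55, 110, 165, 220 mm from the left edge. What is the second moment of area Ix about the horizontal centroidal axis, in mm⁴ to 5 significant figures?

Split into non-overlapping primitives; take the origin at the lower-left of the bounding box.
Plate: 275 × 20, A = 5 500 mm², y = 10 mm, Ī = 183333.3 mm⁴.
Hole 1 (subtracted): ⌀12, A = 113.0973 mm², y = 10 mm, Ī = 1017.876 mm⁴.
Hole 2 (subtracted): ⌀12, A = 113.0973 mm², y = 10 mm, Ī = 1017.876 mm⁴.
Hole 3 (subtracted): ⌀12, A = 113.0973 mm², y = 10 mm, Ī = 1017.876 mm⁴.
Hole 4 (subtracted): ⌀12, A = 113.0973 mm², y = 10 mm, Ī = 1017.876 mm⁴.
By symmetry the centroid is at mid-height, ȳ = 10 mm.
All pieces are centred on the horizontal centroidal axis, so I = ΣĪ (holes subtracted) = 179261.8 mm⁴.

Ix ≈ 1.7926 × 10⁵ mm⁴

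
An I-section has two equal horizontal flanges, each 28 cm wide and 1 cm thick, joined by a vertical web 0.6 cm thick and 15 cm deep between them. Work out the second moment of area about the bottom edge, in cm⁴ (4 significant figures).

Treat the section as a set of non-overlapping primitives; coordinates are from the bounding-box lower-left.
Bottom flange: 28 × 1, A = 28 cm², y = 0.5 cm, Ī = 2.33333 cm⁴.
Web: 0.6 × 15, A = 9 cm², y = 8.5 cm, Ī = 168.75 cm⁴.
Top flange: 28 × 1, A = 28 cm², y = 16.5 cm, Ī = 2.33333 cm⁴.
Transfer each piece to a horizontal axis along the bottom face using Ī + A·d² with d = y − 0:
  bottom flange: d = 0.5 cm → contributes +9.33333 cm⁴
  web: d = 8.5 cm → contributes +819 cm⁴
  top flange: d = 16.5 cm → contributes +7625.33 cm⁴
Total I = 8453.67 cm⁴.

I_base ≈ 8454 cm⁴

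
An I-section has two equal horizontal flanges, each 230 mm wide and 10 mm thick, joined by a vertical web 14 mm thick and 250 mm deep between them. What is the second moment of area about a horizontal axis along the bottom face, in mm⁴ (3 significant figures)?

I_base ≈ 2.44 × 10⁸ mm⁴

Break the section into simple shapes (no overlaps), measuring from the bottom-left corner of the bounding box.
Bottom flange: 230 × 10, A = 2 300 mm², y = 5 mm, Ī = 19 167 mm⁴.
Web: 14 × 250, A = 3 500 mm², y = 135 mm, Ī = 18 229 167 mm⁴.
Top flange: 230 × 10, A = 2 300 mm², y = 265 mm, Ī = 19 167 mm⁴.
Transfer each piece to a horizontal axis along the bottom face using Ī + A·d² with d = y − 0:
  bottom flange: d = 5 mm → contributes +76 667 mm⁴
  web: d = 135 mm → contributes +82 016 667 mm⁴
  top flange: d = 265 mm → contributes +161 536 667 mm⁴
Total I = 243 630 000 mm⁴.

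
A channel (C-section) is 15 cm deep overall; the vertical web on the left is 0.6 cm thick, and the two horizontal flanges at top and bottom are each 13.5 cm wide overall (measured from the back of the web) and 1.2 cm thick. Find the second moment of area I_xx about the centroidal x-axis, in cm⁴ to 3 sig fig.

I_xx ≈ 1650 cm⁴

Break the section into simple shapes (no overlaps), measuring from the bottom-left corner of the bounding box.
Web: 0.6 × 15, A = 9 cm², y = 7.5 cm, Ī = 168.75 cm⁴.
Top flange (beyond web): 12.9 × 1.2, A = 15.48 cm², y = 14.4 cm, Ī = 1.8576 cm⁴.
Bottom flange (beyond web): 12.9 × 1.2, A = 15.48 cm², y = 0.6 cm, Ī = 1.8576 cm⁴.
By symmetry the centroid is at mid-height, ȳ = 7.5 cm.
Transfer each piece to the centroidal x-axis using Ī + A·d² with d = y − 7.5:
  web: d = 0 cm → contributes +168.75 cm⁴
  top flange (beyond web): d = 6.9 cm → contributes +738.86 cm⁴
  bottom flange (beyond web): d = -6.9 cm → contributes +738.86 cm⁴
Total I = 1646.5 cm⁴.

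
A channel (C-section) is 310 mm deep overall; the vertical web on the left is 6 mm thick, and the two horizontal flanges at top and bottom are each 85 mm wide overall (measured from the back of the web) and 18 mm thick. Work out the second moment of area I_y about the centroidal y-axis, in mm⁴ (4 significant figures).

I_y ≈ 3.516 × 10⁶ mm⁴

Treat the section as a set of non-overlapping primitives; coordinates are from the bounding-box lower-left.
Web: 6 × 310, A = 1 860 mm², x = 3 mm, Ī = 5 580 mm⁴.
Top flange (beyond web): 79 × 18, A = 1 422 mm², x = 45.5 mm, Ī = 739 559 mm⁴.
Bottom flange (beyond web): 79 × 18, A = 1 422 mm², x = 45.5 mm, Ī = 739 559 mm⁴.
Centroid: x̄ = ΣA·x / ΣA = 28.6952 mm.
Transfer each piece to the centroidal y-axis using Ī + A·d² with d = x − 28.6952:
  web: d = -25.6952 mm → contributes +1 233 628 mm⁴
  top flange (beyond web): d = 16.8048 mm → contributes +1 141 135 mm⁴
  bottom flange (beyond web): d = 16.8048 mm → contributes +1 141 135 mm⁴
Total I = 3 515 899 mm⁴.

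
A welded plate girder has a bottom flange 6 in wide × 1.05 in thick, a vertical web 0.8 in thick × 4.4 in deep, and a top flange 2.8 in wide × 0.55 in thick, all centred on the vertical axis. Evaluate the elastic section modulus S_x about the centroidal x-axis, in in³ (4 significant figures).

Treat the section as a set of non-overlapping primitives; coordinates are from the bounding-box lower-left.
Bottom plate: 6 × 1.05, A = 6.3 in², y = 0.525 in, Ī = 0.578813 in⁴.
Web plate: 0.8 × 4.4, A = 3.52 in², y = 3.25 in, Ī = 5.67893 in⁴.
Top plate: 2.8 × 0.55, A = 1.54 in², y = 5.725 in, Ī = 0.0388208 in⁴.
Centroid: ȳ = ΣA·y / ΣA = 2.0743 in.
Transfer each piece to the centroidal x-axis using Ī + A·d² with d = y − 2.0743:
  bottom plate: d = -1.5493 in → contributes +15.7008 in⁴
  web plate: d = 1.1757 in → contributes +10.5446 in⁴
  top plate: d = 3.6507 in → contributes +20.5634 in⁴
Total I = 46.8088 in⁴.
Extreme fibre distance c = 3.9257 in; S = I/c = 11.9237 in³.

S_x ≈ 11.92 in³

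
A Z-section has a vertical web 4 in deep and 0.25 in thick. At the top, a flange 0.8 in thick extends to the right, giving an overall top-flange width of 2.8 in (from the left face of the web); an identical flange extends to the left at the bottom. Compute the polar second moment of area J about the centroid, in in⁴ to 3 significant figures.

J ≈ 22.2 in⁴

Break the section into simple shapes (no overlaps), measuring from the bottom-left corner of the bounding box.
Web: 0.25 × 4, A = 1 in², y = 2 in, Ī = 1.3333 in⁴.
Top flange (beyond web): 2.55 × 0.8, A = 2.04 in², y = 3.6 in, Ī = 0.1088 in⁴.
Bottom flange (beyond web): 2.55 × 0.8, A = 2.04 in², y = 0.4 in, Ī = 0.1088 in⁴.
Centroid: ȳ = ΣA·y / ΣA = 2 in.
Transfer each piece to the centroidal x-axis using Ī + A·d² with d = y − 2:
  web: d = 0 in → contributes +1.3333 in⁴
  top flange (beyond web): d = 1.6 in → contributes +5.3312 in⁴
  bottom flange (beyond web): d = -1.6 in → contributes +5.3312 in⁴
Total I = 11.996 in⁴.
For the y-axis: x̄ = 2.675 in.
Repeating about the centroidal y-axis gives I_y = 10.213 in⁴.
Polar second moment: J = I_x + I_y = 22.209 in⁴.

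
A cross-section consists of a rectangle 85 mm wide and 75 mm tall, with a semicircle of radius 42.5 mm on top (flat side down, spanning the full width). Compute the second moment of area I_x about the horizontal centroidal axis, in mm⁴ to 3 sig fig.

Decompose the section into non-overlapping parts with the origin at the bottom-left of its bounding rectangle.
Rectangular body: 85 × 75, A = 6 375 mm², y = 37.5 mm, Ī = 2 988 281 mm⁴.
Semicircular cap: semicircle r = 42.5, A = 2837.3 mm², y = 93.038 mm, Ī = 358 086 mm⁴.
Centroid: ȳ = ΣA·y / ΣA = 54.605 mm.
Transfer each piece to the horizontal centroidal axis using Ī + A·d² with d = y − 54.605:
  rectangular body: d = -17.105 mm → contributes +4 853 448 mm⁴
  semicircular cap: d = 38.433 mm → contributes +4 548 918 mm⁴
Total I = 9 402 366 mm⁴.

I_x ≈ 9.40 × 10⁶ mm⁴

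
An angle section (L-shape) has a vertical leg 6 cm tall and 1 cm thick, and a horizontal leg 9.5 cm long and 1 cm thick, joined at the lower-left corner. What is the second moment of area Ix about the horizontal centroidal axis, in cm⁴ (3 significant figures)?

Decompose the section into non-overlapping parts with the origin at the bottom-left of its bounding rectangle.
Vertical leg: 1 × 6, A = 6 cm², y = 3 cm, Ī = 18 cm⁴.
Horizontal leg (remainder): 8.5 × 1, A = 8.5 cm², y = 0.5 cm, Ī = 0.70833 cm⁴.
Centroid: ȳ = ΣA·y / ΣA = 1.5345 cm.
Transfer each piece to the horizontal centroidal axis using Ī + A·d² with d = y − 1.5345:
  vertical leg: d = 1.4655 cm → contributes +30.886 cm⁴
  horizontal leg (remainder): d = -1.0345 cm → contributes +9.8046 cm⁴
Total I = 40.691 cm⁴.

Ix ≈ 40.7 cm⁴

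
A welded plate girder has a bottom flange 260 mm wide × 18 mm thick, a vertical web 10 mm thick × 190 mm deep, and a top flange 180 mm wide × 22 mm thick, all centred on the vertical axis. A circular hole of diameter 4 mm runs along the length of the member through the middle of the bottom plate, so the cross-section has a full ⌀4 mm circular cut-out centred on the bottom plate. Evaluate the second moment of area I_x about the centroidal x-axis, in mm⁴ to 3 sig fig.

Split into non-overlapping primitives; take the origin at the lower-left of the bounding box.
Bottom plate: 260 × 18, A = 4 680 mm², y = 9 mm, Ī = 126 360 mm⁴.
Web plate: 10 × 190, A = 1 900 mm², y = 113 mm, Ī = 5 715 833 mm⁴.
Top plate: 180 × 22, A = 3 960 mm², y = 219 mm, Ī = 159 720 mm⁴.
Hole (subtracted): ⌀4, A = 12.566 mm², y = 9 mm, Ī = 12.566 mm⁴.
Centroid: ȳ = ΣA·y / ΣA = 106.76 mm.
Transfer each piece to the centroidal x-axis using Ī + A·d² with d = y − 106.76:
  bottom plate: d = -97.764 mm → contributes +44 856 513 mm⁴
  web plate: d = 6.2364 mm → contributes +5 789 729 mm⁴
  top plate: d = 112.24 mm → contributes +50 043 862 mm⁴
  hole: d = -97.764 mm → contributes −120 118 mm⁴
Total I = 100 569 985 mm⁴.

I_x ≈ 1.01 × 10⁸ mm⁴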